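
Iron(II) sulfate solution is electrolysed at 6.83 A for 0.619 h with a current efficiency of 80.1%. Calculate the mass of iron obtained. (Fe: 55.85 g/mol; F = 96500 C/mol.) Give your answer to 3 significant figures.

Q = 6.83 × 2228.4 = 15220 C
n(e⁻) = 15220 / 96500 = 0.1577 mol
Fe²⁺ + 2e⁻ → Fe, so theoretical m(Fe) = 0.07885 × 55.85 = 4.404 g
Actual mass = 80.1% × 4.404 = 3.53 g

3.53 g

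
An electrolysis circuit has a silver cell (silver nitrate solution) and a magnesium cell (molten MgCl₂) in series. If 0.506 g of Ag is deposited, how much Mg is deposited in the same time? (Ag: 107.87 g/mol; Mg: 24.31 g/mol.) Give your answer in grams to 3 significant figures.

n(Ag) = 0.506 / 107.87 = 0.004691 mol
Ag⁺ + e⁻ → Ag, so n(e⁻) = 0.004691 mol
The cells are in series, so the same charge (and hence the same n(e⁻) = 0.004691 mol) passes through both.
Mg²⁺ + 2e⁻ → Mg, so n(Mg) = 0.004691 / 2 = 0.002346 mol
m(Mg) = 0.002346 × 24.31 = 0.0570 g

0.0570 g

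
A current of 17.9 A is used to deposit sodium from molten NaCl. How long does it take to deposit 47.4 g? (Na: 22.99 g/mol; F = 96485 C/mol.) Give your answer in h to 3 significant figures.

n(Na) = 47.4 / 22.99 = 2.062 mol
Na⁺ + e⁻ → Na, so n(e⁻) = 2.062 mol
Q = 2.062 × 96485 = 1.990×10^5 C
t = Q / I = 1.990×10^5 / 17.9 = 11120 s = 3.09 h

3.09 h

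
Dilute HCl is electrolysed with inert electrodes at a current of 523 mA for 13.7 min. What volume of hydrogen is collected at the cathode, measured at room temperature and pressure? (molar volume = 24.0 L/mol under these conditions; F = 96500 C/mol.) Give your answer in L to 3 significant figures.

Charge passed = 0.523 × 822 = 429.9 C
n(e⁻) = 429.9 / 96500 = 0.004455 mol
2H⁺ + 2e⁻ → H₂, so n(H₂) = 0.004455 / 2 = 0.002228 mol
V = 0.002228 × 24.0 = 0.05347 L

0.0535 L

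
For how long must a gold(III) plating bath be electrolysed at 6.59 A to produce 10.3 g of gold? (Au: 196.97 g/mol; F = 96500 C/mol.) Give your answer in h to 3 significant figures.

0.638 h

n(Au) = 10.3 / 196.97 = 0.05229 mol
Au³⁺ + 3e⁻ → Au, so n(e⁻) = 3 × 0.05229 = 0.1569 mol
Q = 0.1569 × 96500 = 15140 C
t = Q / I = 15140 / 6.59 = 2297 s = 0.638 h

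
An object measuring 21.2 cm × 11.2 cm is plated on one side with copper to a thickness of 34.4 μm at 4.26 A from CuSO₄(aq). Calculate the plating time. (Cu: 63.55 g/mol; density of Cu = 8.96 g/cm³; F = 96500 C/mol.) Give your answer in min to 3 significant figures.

87.0 min

Plated area = 21.2 × 11.2 = 237.4 cm²
Volume = 237.4 × 34.4×10⁻⁴ cm = 0.8167 cm³
m(Cu) = 0.8167 × 8.96 = 7.318 g
n(Cu) = 7.318 / 63.55 = 0.1152 mol; n(e⁻) = 2 × 0.1152 = 0.2304 mol
Q = 0.2304 × 96500 = 22230 C
t = 22230 / 4.26 = 5218 s = 87.0 min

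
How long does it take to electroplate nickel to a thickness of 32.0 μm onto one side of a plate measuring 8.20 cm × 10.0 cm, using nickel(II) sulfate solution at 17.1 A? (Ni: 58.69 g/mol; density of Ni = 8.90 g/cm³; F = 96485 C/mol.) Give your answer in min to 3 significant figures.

7.48 min

Plated area = 8.20 × 10.0 = 82.00 cm²
Volume = 82.00 × 32.0×10⁻⁴ cm = 0.2624 cm³
m(Ni) = 0.2624 × 8.90 = 2.335 g
n(Ni) = 2.335 / 58.69 = 0.03979 mol; n(e⁻) = 2 × 0.03979 = 0.07958 mol
Q = 0.07958 × 96485 = 7678 C
t = 7678 / 17.1 = 449.0 s = 7.48 min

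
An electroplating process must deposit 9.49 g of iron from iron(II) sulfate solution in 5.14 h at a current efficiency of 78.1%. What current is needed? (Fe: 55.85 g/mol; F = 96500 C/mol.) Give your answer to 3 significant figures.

n(Fe) = 9.49 / 55.85 = 0.1699 mol
Fe²⁺ + 2e⁻ → Fe, so n(e⁻) = 2 × 0.1699 = 0.3398 mol
Q = 0.3398 × 96500 / 0.781 = 41990 C
I = Q / t = 41990 / 18504 s = 2.27 A

2.27 A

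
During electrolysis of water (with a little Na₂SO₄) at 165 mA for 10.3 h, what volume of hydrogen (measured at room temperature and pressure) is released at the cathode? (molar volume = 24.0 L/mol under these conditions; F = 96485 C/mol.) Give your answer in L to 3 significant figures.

Q = It = 0.165 × 37080 = 6118 C
n(e⁻) = Q/F = 6118/96485 = 0.06341 mol
2H⁺ + 2e⁻ → H₂, so n(H₂) = 0.06341 / 2 = 0.03171 mol
V = 0.03171 × 24.0 = 0.7610 L

0.761 L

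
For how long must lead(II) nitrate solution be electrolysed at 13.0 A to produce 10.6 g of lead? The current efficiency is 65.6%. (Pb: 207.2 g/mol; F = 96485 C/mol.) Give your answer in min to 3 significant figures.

19.3 min

n(Pb) = 10.6 / 207.2 = 0.05116 mol
Pb²⁺ + 2e⁻ → Pb, so n(e⁻) = 2 × 0.05116 = 0.1023 mol
Q = 0.1023 × 96485 / 0.656 = 15050 C
t = Q / I = 15050 / 13.0 = 1158 s = 19.3 min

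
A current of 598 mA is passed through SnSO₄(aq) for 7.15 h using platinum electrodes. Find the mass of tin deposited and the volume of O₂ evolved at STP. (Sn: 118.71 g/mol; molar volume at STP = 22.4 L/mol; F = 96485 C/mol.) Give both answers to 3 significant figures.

9.47 g Sn; 0.893 L O₂

Q = 0.598 × 25740 = 15390 C; n(e⁻) = 15390 / 96485 = 0.1595 mol
Cathode: Sn²⁺ + 2e⁻ → Sn → n(Sn) = 0.1595/2 = 0.07975 mol → 9.47 g
Anode: 2H₂O → O₂ + 4H⁺ + 4e⁻ → n(O₂) = 0.1595/4 = 0.03988 mol → 0.893 L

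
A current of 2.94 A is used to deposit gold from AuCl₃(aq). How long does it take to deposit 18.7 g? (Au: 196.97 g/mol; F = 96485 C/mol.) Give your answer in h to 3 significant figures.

n(Au) = 18.7 / 196.97 = 0.09494 mol
Au³⁺ + 3e⁻ → Au, so n(e⁻) = 3 × 0.09494 = 0.2848 mol
Q = 0.2848 × 96485 = 27480 C
t = Q / I = 27480 / 2.94 = 9347 s = 2.60 h

2.60 h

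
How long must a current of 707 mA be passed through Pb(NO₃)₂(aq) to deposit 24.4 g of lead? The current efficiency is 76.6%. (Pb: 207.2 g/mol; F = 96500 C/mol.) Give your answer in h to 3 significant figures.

11.7 h

n(Pb) = 24.4 / 207.2 = 0.1178 mol
Pb²⁺ + 2e⁻ → Pb, so n(e⁻) = 2 × 0.1178 = 0.2356 mol
Q = 0.2356 × 96500 / 0.766 = 29680 C
t = Q / I = 29680 / 0.707 = 41980 s = 11.7 h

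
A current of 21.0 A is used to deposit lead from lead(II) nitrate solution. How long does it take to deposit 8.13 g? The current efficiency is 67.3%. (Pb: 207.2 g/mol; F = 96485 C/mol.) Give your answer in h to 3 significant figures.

n(Pb) = 8.13 / 207.2 = 0.03924 mol
Pb²⁺ + 2e⁻ → Pb, so n(e⁻) = 2 × 0.03924 = 0.07848 mol
Q = 0.07848 × 96485 / 0.673 = 11250 C
t = Q / I = 11250 / 21.0 = 535.7 s = 0.149 h

0.149 h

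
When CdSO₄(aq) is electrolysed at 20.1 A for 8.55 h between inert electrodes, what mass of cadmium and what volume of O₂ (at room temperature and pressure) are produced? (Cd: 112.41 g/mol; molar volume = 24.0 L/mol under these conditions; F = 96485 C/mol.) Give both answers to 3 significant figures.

360 g Cd; 38.5 L O₂

Q = 20.1 × 30780 = 6.187×10^5 C; n(e⁻) = 6.187×10^5 / 96485 = 6.412 mol
Cathode: Cd²⁺ + 2e⁻ → Cd → n(Cd) = 6.412/2 = 3.206 mol → 360 g
Anode: 2H₂O → O₂ + 4H⁺ + 4e⁻ → n(O₂) = 6.412/4 = 1.603 mol → 38.5 L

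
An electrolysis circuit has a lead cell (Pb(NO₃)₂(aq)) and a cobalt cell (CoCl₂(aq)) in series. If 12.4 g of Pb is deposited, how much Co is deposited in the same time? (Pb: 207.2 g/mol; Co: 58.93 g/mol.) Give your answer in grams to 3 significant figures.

n(Pb) = 12.4 / 207.2 = 0.05985 mol
Pb²⁺ + 2e⁻ → Pb, so n(e⁻) = 2 × 0.05985 = 0.1197 mol
Same current for the same time ⇒ same n(e⁻) = 0.1197 mol in both cells.
Co²⁺ + 2e⁻ → Co, so n(Co) = 0.1197 / 2 = 0.05985 mol
m(Co) = 0.05985 × 58.93 = 3.53 g

3.53 g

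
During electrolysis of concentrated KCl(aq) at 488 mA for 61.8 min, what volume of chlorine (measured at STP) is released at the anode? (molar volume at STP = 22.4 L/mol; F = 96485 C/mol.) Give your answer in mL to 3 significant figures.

Charge passed = 0.488 × 3708 = 1810 C
Moles of electrons = 1810 / 96485 = 0.01876 mol
2Cl⁻ → Cl₂ + 2e⁻, so n(Cl₂) = 0.01876 / 2 = 0.009380 mol
V = 0.009380 × 22.4 = 0.2101 L
= 210 mL

210 mL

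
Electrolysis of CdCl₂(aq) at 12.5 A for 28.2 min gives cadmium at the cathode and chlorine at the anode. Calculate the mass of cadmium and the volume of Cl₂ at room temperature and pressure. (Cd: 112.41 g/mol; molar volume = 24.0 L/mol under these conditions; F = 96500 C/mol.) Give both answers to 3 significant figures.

12.3 g Cd; 2.63 L Cl₂

Q = 12.5 × 1692 = 21150 C; n(e⁻) = 21150 / 96500 = 0.2192 mol
Cathode: Cd²⁺ + 2e⁻ → Cd → n(Cd) = 0.2192/2 = 0.1096 mol → 12.3 g
Anode: 2Cl⁻ → Cl₂ + 2e⁻ → n(Cl₂) = 0.2192/2 = 0.1096 mol → 2.63 L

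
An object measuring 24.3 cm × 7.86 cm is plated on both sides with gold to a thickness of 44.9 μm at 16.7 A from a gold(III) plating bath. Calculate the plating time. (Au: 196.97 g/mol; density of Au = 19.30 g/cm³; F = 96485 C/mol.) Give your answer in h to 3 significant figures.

Plated area = 2 × 24.3 × 7.86 = 382.0 cm²
Volume = 382.0 × 44.9×10⁻⁴ cm = 1.715 cm³
m(Au) = 1.715 × 19.30 = 33.10 g
n(Au) = 33.10 / 196.97 = 0.1680 mol; n(e⁻) = 3 × 0.1680 = 0.5040 mol
Q = 0.5040 × 96485 = 48630 C
t = 48630 / 16.7 = 2912 s = 0.809 h

0.809 h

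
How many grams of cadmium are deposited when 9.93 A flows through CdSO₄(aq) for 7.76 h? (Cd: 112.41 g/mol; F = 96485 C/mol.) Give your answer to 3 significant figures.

Charge passed = 9.93 × 27936 = 2.774×10^5 C
Moles of electrons = 2.774×10^5 / 96485 = 2.875 mol
Cd²⁺ + 2e⁻ → Cd, so n(Cd) = 2.875 / 2 = 1.438 mol
m = 1.438 × 112.41 = 162 g

162 g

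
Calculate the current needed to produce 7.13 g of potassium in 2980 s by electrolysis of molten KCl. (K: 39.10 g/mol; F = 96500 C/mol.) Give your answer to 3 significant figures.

5.91 A

n(K) = 7.13 / 39.10 = 0.1824 mol
K⁺ + e⁻ → K, so n(e⁻) = 0.1824 mol
Q = 0.1824 × 96500 = 17600 C
I = Q / t = 17600 / 2980 s = 5.91 A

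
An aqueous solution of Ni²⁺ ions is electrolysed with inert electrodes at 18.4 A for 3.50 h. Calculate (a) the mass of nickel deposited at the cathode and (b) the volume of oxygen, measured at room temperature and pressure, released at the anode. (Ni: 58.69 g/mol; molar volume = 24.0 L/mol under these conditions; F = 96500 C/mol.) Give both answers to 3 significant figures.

Q = 18.4 × 12600 = 2.318×10^5 C; n(e⁻) = 2.318×10^5 / 96500 = 2.402 mol
Cathode: Ni²⁺ + 2e⁻ → Ni → n(Ni) = 2.402/2 = 1.201 mol → 70.5 g
Anode: 2H₂O → O₂ + 4H⁺ + 4e⁻ → n(O₂) = 2.402/4 = 0.6005 mol → 14.4 L

70.5 g Ni; 14.4 L O₂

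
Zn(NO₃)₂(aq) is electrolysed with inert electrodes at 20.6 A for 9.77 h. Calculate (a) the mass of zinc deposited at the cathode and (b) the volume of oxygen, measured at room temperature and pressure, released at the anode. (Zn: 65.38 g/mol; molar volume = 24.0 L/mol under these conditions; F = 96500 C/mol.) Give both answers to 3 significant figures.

Q = 20.6 × 35172 = 7.245×10^5 C; n(e⁻) = 7.245×10^5 / 96500 = 7.508 mol
Cathode: Zn²⁺ + 2e⁻ → Zn → n(Zn) = 7.508/2 = 3.754 mol → 245 g
Anode: 2H₂O → O₂ + 4H⁺ + 4e⁻ → n(O₂) = 7.508/4 = 1.877 mol → 45.0 L

245 g Zn; 45.0 L O₂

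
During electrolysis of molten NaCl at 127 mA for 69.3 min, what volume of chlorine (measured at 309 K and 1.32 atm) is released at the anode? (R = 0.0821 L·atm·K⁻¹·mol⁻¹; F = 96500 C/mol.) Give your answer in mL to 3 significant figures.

Q = 0.127 A × 4158 s = 528.1 C
Moles of electrons = 528.1 / 96500 = 0.005473 mol
2Cl⁻ → Cl₂ + 2e⁻, so n(Cl₂) = 0.005473 / 2 = 0.002737 mol
V = nRT/P = 0.002737 × 0.0821 × 309 / 1.32 = 0.05260 L
= 52.6 mL

52.6 mL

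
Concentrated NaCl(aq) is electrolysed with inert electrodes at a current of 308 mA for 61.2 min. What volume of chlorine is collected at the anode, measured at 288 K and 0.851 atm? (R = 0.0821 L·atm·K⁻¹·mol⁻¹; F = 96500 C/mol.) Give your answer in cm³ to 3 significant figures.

Q = 0.308 A × 3672 s = 1131 C
Moles of electrons = 1131 / 96500 = 0.01172 mol
2Cl⁻ → Cl₂ + 2e⁻, so n(Cl₂) = 0.01172 / 2 = 0.005860 mol
V = nRT/P = 0.005860 × 0.0821 × 288 / 0.851 = 0.1628 L
= 163 cm³

163 cm³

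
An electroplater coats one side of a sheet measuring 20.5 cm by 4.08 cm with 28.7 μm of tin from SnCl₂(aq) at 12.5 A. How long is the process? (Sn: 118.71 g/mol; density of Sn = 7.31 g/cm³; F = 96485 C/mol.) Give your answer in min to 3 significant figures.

Plated area = 20.5 × 4.08 = 83.64 cm²
Volume = 83.64 × 28.7×10⁻⁴ cm = 0.2400 cm³
m(Sn) = 0.2400 × 7.31 = 1.754 g
n(Sn) = 1.754 / 118.71 = 0.01478 mol; n(e⁻) = 2 × 0.01478 = 0.02956 mol
Q = 0.02956 × 96485 = 2852 C
t = 2852 / 12.5 = 228.2 s = 3.80 min

3.80 min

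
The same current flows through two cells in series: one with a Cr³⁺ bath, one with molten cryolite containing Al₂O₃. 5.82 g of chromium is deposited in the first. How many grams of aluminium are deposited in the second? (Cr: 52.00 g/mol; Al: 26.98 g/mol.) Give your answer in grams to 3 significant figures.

n(Cr) = 5.82 / 52.00 = 0.1119 mol
Cr³⁺ + 3e⁻ → Cr, so n(e⁻) = 3 × 0.1119 = 0.3357 mol
In series, the same 0.3357 mol of electrons flows through the second cell.
Al³⁺ + 3e⁻ → Al, so n(Al) = 0.3357 / 3 = 0.1119 mol
m(Al) = 0.1119 × 26.98 = 3.02 g

3.02 g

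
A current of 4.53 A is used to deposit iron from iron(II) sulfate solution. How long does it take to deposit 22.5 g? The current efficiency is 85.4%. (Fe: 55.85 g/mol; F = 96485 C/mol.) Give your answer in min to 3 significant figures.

n(Fe) = 22.5 / 55.85 = 0.4029 mol
Fe²⁺ + 2e⁻ → Fe, so n(e⁻) = 2 × 0.4029 = 0.8058 mol
Q = 0.8058 × 96485 / 0.854 = 91040 C
t = Q / I = 91040 / 4.53 = 20100 s = 335 min

335 min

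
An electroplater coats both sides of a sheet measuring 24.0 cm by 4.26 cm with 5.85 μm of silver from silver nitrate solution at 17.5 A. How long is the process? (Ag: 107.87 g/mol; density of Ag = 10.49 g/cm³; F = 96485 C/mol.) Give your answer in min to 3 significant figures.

Plated area = 2 × 24.0 × 4.26 = 204.5 cm²
Volume = 204.5 × 5.85×10⁻⁴ cm = 0.1196 cm³
m(Ag) = 0.1196 × 10.49 = 1.255 g
n(Ag) = 1.255 / 107.87 = 0.01163 mol; n(e⁻) = 0.01163 mol
Q = 0.01163 × 96485 = 1122 C
t = 1122 / 17.5 = 64.11 s = 1.07 min

1.07 min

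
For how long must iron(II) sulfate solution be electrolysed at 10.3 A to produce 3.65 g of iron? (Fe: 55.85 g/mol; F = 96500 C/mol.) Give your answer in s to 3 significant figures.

n(Fe) = 3.65 / 55.85 = 0.06535 mol
Fe²⁺ + 2e⁻ → Fe, so n(e⁻) = 2 × 0.06535 = 0.1307 mol
Q = 0.1307 × 96500 = 12610 C
t = Q / I = 12610 / 10.3 = 1224 s

1220 s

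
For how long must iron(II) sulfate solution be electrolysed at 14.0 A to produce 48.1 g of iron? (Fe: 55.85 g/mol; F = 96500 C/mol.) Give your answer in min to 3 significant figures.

n(Fe) = 48.1 / 55.85 = 0.8612 mol
Fe²⁺ + 2e⁻ → Fe, so n(e⁻) = 2 × 0.8612 = 1.722 mol
Q = 1.722 × 96500 = 1.662×10^5 C
t = Q / I = 1.662×10^5 / 14.0 = 11870 s = 198 min

198 min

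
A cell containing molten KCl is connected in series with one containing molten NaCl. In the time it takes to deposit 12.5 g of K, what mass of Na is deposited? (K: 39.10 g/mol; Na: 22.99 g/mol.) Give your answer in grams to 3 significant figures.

n(K) = 12.5 / 39.10 = 0.3197 mol
K⁺ + e⁻ → K, so n(e⁻) = 0.3197 mol
In series, the same 0.3197 mol of electrons flows through the second cell.
Na⁺ + e⁻ → Na, so n(Na) = 0.3197 mol
m(Na) = 0.3197 × 22.99 = 7.35 g

7.35 g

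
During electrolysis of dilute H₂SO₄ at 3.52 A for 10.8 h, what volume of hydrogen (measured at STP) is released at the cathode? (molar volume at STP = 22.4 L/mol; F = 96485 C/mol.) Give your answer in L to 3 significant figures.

Q = 3.52 A × 38880 s = 1.369×10^5 C
Moles of electrons = 1.369×10^5 / 96485 = 1.419 mol
2H⁺ + 2e⁻ → H₂, so n(H₂) = 1.419 / 2 = 0.7095 mol
V = 0.7095 × 22.4 = 15.89 L

15.9 L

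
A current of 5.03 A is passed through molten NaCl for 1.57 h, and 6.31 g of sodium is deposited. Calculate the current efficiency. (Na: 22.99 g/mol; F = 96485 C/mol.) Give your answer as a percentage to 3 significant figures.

93.1%

Q = 5.03 × 5652 = 28430 C
n(e⁻) = 28430 / 96485 = 0.2947 mol
Na⁺ + e⁻ → Na, so theoretical n(Na) = 0.2947 mol → 6.775 g
Efficiency = 6.31 / 6.775 = 0.9314 = 93.1%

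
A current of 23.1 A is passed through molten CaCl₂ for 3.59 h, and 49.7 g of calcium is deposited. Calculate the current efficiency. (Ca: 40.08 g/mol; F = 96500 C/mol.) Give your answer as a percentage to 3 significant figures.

Q = 23.1 × 12924 = 2.985×10^5 C
n(e⁻) = 2.985×10^5 / 96500 = 3.093 mol
Ca²⁺ + 2e⁻ → Ca, so theoretical n(Ca) = 1.547 mol → 62.00 g
Efficiency = 49.7 / 62.00 = 0.8016 = 80.2%

80.2%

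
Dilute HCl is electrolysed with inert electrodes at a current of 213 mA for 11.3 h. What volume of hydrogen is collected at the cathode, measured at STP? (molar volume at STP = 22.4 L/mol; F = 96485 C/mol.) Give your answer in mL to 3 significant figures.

Q = It = 0.213 × 40680 = 8665 C
n(e⁻) = 8665 / 96485 = 0.08981 mol
2H⁺ + 2e⁻ → H₂, so n(H₂) = 0.08981 / 2 = 0.04491 mol
V = 0.04491 × 22.4 = 1.006 L
= 1010 mL

1010 mL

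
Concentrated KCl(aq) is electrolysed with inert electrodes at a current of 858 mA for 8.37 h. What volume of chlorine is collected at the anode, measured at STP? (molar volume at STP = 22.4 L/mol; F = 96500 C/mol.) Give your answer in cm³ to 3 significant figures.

3000 cm³

Charge passed = 0.858 × 30132 = 25850 C
n(e⁻) = 25850 / 96500 = 0.2679 mol
2Cl⁻ → Cl₂ + 2e⁻, so n(Cl₂) = 0.2679 / 2 = 0.1340 mol
V = 0.1340 × 22.4 = 3.002 L
= 3000 cm³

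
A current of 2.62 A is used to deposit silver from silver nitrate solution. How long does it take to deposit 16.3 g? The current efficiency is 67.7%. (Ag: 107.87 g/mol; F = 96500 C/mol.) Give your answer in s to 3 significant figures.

8220 s

n(Ag) = 16.3 / 107.87 = 0.1511 mol
Ag⁺ + e⁻ → Ag, so n(e⁻) = 0.1511 mol
Q = 0.1511 × 96500 / 0.677 = 21540 C
t = Q / I = 21540 / 2.62 = 8221 s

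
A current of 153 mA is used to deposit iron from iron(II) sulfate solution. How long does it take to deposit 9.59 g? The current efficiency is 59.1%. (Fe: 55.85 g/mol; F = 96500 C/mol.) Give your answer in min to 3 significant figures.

n(Fe) = 9.59 / 55.85 = 0.1717 mol
Fe²⁺ + 2e⁻ → Fe, so n(e⁻) = 2 × 0.1717 = 0.3434 mol
Q = 0.3434 × 96500 / 0.591 = 56070 C
t = Q / I = 56070 / 0.153 = 3.665×10^5 s = 6110 min

6110 min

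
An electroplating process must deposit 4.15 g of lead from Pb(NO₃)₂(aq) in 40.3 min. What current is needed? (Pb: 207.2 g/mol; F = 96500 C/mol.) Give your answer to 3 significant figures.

n(Pb) = 4.15 / 207.2 = 0.02003 mol
Pb²⁺ + 2e⁻ → Pb, so n(e⁻) = 2 × 0.02003 = 0.04006 mol
Q = 0.04006 × 96500 = 3866 C
I = Q / t = 3866 / 2418 s = 1.60 A

1.60 A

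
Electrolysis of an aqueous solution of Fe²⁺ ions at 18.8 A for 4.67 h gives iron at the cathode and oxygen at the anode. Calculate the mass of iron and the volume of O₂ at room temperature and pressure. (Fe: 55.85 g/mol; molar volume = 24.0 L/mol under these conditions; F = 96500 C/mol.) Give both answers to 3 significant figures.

91.5 g Fe; 19.7 L O₂

Q = 18.8 × 16812 = 3.161×10^5 C; n(e⁻) = 3.161×10^5 / 96500 = 3.276 mol
Cathode: Fe²⁺ + 2e⁻ → Fe → n(Fe) = 3.276/2 = 1.638 mol → 91.5 g
Anode: 2H₂O → O₂ + 4H⁺ + 4e⁻ → n(O₂) = 3.276/4 = 0.8190 mol → 19.7 L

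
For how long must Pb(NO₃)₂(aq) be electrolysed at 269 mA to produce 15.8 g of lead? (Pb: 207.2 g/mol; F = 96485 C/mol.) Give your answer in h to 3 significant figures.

15.2 h

n(Pb) = 15.8 / 207.2 = 0.07625 mol
Pb²⁺ + 2e⁻ → Pb, so n(e⁻) = 2 × 0.07625 = 0.1525 mol
Q = 0.1525 × 96485 = 14710 C
t = Q / I = 14710 / 0.269 = 54680 s = 15.2 h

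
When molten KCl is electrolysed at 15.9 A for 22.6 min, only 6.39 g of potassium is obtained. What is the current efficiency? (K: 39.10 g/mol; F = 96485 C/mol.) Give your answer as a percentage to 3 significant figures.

73.1%

Q = 15.9 × 1356 = 21560 C
n(e⁻) = 21560 / 96485 = 0.2235 mol
K⁺ + e⁻ → K, so theoretical n(K) = 0.2235 mol → 8.739 g
Efficiency = 6.39 / 8.739 = 0.7312 = 73.1%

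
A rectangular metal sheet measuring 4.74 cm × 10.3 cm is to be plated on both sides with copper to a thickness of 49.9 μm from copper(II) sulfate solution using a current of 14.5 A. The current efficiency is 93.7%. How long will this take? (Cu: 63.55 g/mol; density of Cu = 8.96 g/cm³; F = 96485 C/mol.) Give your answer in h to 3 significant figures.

Plated area = 2 × 4.74 × 10.3 = 97.64 cm²
Volume = 97.64 × 49.9×10⁻⁴ cm = 0.4872 cm³
m(Cu) = 0.4872 × 8.96 = 4.365 g
n(Cu) = 4.365 / 63.55 = 0.06869 mol; n(e⁻) = 2 × 0.06869 = 0.1374 mol
Q = 0.1374 × 96485 / 0.937 = 14150 C
t = 14150 / 14.5 = 975.9 s = 0.271 h

0.271 h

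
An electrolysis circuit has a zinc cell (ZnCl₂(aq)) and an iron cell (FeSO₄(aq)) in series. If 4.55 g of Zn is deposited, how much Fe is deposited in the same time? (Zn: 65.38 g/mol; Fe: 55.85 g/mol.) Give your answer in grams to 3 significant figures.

n(Zn) = 4.55 / 65.38 = 0.06959 mol
Zn²⁺ + 2e⁻ → Zn, so n(e⁻) = 2 × 0.06959 = 0.1392 mol
Same current for the same time ⇒ same n(e⁻) = 0.1392 mol in both cells.
Fe²⁺ + 2e⁻ → Fe, so n(Fe) = 0.1392 / 2 = 0.06960 mol
m(Fe) = 0.06960 × 55.85 = 3.89 g

3.89 g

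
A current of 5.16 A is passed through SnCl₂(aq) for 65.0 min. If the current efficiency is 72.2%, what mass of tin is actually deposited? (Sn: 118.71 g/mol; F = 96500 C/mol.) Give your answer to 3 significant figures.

Q = 5.16 × 3900 = 20120 C
n(e⁻) = 20120 / 96500 = 0.2085 mol
Sn²⁺ + 2e⁻ → Sn, so theoretical m(Sn) = 0.1043 × 118.71 = 12.38 g
Actual mass = 72.2% × 12.38 = 8.94 g

8.94 g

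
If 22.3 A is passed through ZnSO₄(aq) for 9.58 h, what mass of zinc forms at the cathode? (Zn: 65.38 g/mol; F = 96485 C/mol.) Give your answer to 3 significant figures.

261 g

Q = It = 22.3 × 34488 = 7.691×10^5 C
n(e⁻) = Q/F = 7.691×10^5/96485 = 7.971 mol
Zn²⁺ + 2e⁻ → Zn, so n(Zn) = 7.971 / 2 = 3.986 mol
m = 3.986 × 65.38 = 261 g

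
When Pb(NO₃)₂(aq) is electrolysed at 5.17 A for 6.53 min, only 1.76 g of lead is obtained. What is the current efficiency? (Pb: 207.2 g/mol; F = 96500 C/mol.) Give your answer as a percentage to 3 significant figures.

Q = 5.17 × 391.8 = 2026 C
n(e⁻) = 2026 / 96500 = 0.02099 mol
Pb²⁺ + 2e⁻ → Pb, so theoretical n(Pb) = 0.01050 mol → 2.176 g
Efficiency = 1.76 / 2.176 = 0.8088 = 80.9%

80.9%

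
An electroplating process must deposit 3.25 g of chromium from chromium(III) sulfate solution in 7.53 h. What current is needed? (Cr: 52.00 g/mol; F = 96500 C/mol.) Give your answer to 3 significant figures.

n(Cr) = 3.25 / 52.00 = 0.06250 mol
Cr³⁺ + 3e⁻ → Cr, so n(e⁻) = 3 × 0.06250 = 0.1875 mol
Q = 0.1875 × 96500 = 18090 C
I = Q / t = 18090 / 27108 s = 0.667 A

0.667 A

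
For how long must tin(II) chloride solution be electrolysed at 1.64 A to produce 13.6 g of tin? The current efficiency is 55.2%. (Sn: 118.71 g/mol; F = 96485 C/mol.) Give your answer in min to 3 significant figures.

n(Sn) = 13.6 / 118.71 = 0.1146 mol
Sn²⁺ + 2e⁻ → Sn, so n(e⁻) = 2 × 0.1146 = 0.2292 mol
Q = 0.2292 × 96485 / 0.552 = 40060 C
t = Q / I = 40060 / 1.64 = 24430 s = 407 min

407 min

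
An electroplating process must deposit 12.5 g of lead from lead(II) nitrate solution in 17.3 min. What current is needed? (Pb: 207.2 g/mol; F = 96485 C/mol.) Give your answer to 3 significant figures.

11.2 A

n(Pb) = 12.5 / 207.2 = 0.06033 mol
Pb²⁺ + 2e⁻ → Pb, so n(e⁻) = 2 × 0.06033 = 0.1207 mol
Q = 0.1207 × 96485 = 11650 C
I = Q / t = 11650 / 1038 s = 11.2 A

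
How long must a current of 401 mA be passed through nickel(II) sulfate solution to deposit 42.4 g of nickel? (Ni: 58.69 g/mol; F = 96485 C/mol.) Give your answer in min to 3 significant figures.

n(Ni) = 42.4 / 58.69 = 0.7224 mol
Ni²⁺ + 2e⁻ → Ni, so n(e⁻) = 2 × 0.7224 = 1.445 mol
Q = 1.445 × 96485 = 1.394×10^5 C
t = Q / I = 1.394×10^5 / 0.401 = 3.476×10^5 s = 5790 min

5790 min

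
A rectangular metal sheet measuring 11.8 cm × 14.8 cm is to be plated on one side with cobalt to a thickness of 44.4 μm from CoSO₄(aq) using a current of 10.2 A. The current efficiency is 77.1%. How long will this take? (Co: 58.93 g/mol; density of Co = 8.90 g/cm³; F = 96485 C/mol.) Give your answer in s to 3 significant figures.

Plated area = 11.8 × 14.8 = 174.6 cm²
Volume = 174.6 × 44.4×10⁻⁴ cm = 0.7752 cm³
m(Co) = 0.7752 × 8.90 = 6.899 g
n(Co) = 6.899 / 58.93 = 0.1171 mol; n(e⁻) = 2 × 0.1171 = 0.2342 mol
Q = 0.2342 × 96485 / 0.771 = 29310 C
t = 29310 / 10.2 = 2874 s

2870 s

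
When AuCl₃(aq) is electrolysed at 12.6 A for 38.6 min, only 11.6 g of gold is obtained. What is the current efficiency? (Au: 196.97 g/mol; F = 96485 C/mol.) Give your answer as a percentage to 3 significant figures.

58.4%

Q = 12.6 × 2316 = 29180 C
n(e⁻) = 29180 / 96485 = 0.3024 mol
Au³⁺ + 3e⁻ → Au, so theoretical n(Au) = 0.1008 mol → 19.85 g
Efficiency = 11.6 / 19.85 = 0.5844 = 58.4%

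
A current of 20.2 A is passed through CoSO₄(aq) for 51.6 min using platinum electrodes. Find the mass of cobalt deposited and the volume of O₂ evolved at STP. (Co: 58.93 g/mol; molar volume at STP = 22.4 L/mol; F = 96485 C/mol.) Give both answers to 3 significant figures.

Q = 20.2 × 3096 = 62540 C; n(e⁻) = 62540 / 96485 = 0.6482 mol
Cathode: Co²⁺ + 2e⁻ → Co → n(Co) = 0.6482/2 = 0.3241 mol → 19.1 g
Anode: 2H₂O → O₂ + 4H⁺ + 4e⁻ → n(O₂) = 0.6482/4 = 0.1621 mol → 3.63 L

19.1 g Co; 3.63 L O₂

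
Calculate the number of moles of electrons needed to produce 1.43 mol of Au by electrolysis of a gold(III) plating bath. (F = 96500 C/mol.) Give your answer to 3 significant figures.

Au³⁺ + 3e⁻ → Au, so n(e⁻) = 3 × 1.43 = 4.290 mol

4.29 mol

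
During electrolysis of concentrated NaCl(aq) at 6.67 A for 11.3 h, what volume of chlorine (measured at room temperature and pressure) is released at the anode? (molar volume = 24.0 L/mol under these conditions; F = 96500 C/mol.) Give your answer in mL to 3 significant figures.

Q = 6.67 A × 40680 s = 2.713×10^5 C
n(e⁻) = 2.713×10^5 / 96500 = 2.811 mol
2Cl⁻ → Cl₂ + 2e⁻, so n(Cl₂) = 2.811 / 2 = 1.406 mol
V = 1.406 × 24.0 = 33.74 L
= 33700 mL

33700 mL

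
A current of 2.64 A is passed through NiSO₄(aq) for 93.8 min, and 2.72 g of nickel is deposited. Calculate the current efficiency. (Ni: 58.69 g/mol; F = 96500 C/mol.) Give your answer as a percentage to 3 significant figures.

Q = 2.64 × 5628 = 14860 C
n(e⁻) = 14860 / 96500 = 0.1540 mol
Ni²⁺ + 2e⁻ → Ni, so theoretical n(Ni) = 0.07700 mol → 4.519 g
Efficiency = 2.72 / 4.519 = 0.6019 = 60.2%

60.2%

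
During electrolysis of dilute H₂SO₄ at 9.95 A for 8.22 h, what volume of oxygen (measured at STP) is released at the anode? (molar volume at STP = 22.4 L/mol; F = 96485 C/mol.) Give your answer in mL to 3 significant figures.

Q = 9.95 A × 29592 s = 2.944×10^5 C
n(e⁻) = 2.944×10^5 / 96485 = 3.051 mol
2H₂O → O₂ + 4H⁺ + 4e⁻, so n(O₂) = 3.051 / 4 = 0.7628 mol
V = 0.7628 × 22.4 = 17.09 L
= 17100 mL

17100 mL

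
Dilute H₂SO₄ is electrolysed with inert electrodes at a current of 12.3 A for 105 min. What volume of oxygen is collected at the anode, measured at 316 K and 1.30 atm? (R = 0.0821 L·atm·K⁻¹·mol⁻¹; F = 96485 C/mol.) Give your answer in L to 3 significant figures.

Q = It = 12.3 × 6300 = 77490 C
n(e⁻) = 77490 / 96485 = 0.8031 mol
2H₂O → O₂ + 4H⁺ + 4e⁻, so n(O₂) = 0.8031 / 4 = 0.2008 mol
V = nRT/P = 0.2008 × 0.0821 × 316 / 1.30 = 4.007 L

4.01 L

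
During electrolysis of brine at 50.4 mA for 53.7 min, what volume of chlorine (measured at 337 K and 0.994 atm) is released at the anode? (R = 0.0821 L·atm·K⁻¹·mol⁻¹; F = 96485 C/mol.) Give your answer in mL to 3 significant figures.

Charge passed = 0.0504 × 3222 = 162.4 C
n(e⁻) = 162.4 / 96485 = 0.001683 mol
2Cl⁻ → Cl₂ + 2e⁻, so n(Cl₂) = 0.001683 / 2 = 8.415×10^-4 mol
V = nRT/P = 8.415×10^-4 × 0.0821 × 337 / 0.994 = 0.02342 L
= 23.4 mL

23.4 mL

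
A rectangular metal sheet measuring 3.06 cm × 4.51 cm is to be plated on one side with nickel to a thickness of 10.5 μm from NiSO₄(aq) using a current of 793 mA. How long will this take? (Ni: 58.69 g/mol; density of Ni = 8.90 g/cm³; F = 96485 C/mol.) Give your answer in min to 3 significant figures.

Plated area = 3.06 × 4.51 = 13.80 cm²
Volume = 13.80 × 10.5×10⁻⁴ cm = 0.01449 cm³
m(Ni) = 0.01449 × 8.90 = 0.1290 g
n(Ni) = 0.1290 / 58.69 = 0.002198 mol; n(e⁻) = 2 × 0.002198 = 0.004396 mol
Q = 0.004396 × 96485 = 424.1 C
t = 424.1 / 0.793 = 534.8 s = 8.91 min

8.91 min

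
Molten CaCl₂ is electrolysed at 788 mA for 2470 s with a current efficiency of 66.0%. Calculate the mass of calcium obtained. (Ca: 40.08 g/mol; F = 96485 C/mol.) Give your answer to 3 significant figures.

0.267 g

Q = 0.788 × 2470 = 1946 C
n(e⁻) = 1946 / 96485 = 0.02017 mol
Ca²⁺ + 2e⁻ → Ca, so theoretical m(Ca) = 0.01009 × 40.08 = 0.4044 g
Actual mass = 66.0% × 0.4044 = 0.267 g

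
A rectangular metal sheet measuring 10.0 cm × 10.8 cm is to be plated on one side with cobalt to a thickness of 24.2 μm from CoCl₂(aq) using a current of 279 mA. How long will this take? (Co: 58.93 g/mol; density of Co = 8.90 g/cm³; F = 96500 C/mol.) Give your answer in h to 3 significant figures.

Plated area = 10.0 × 10.8 = 108.0 cm²
Volume = 108.0 × 24.2×10⁻⁴ cm = 0.2614 cm³
m(Co) = 0.2614 × 8.90 = 2.326 g
n(Co) = 2.326 / 58.93 = 0.03947 mol; n(e⁻) = 2 × 0.03947 = 0.07894 mol
Q = 0.07894 × 96500 = 7618 C
t = 7618 / 0.279 = 27300 s = 7.58 h

7.58 h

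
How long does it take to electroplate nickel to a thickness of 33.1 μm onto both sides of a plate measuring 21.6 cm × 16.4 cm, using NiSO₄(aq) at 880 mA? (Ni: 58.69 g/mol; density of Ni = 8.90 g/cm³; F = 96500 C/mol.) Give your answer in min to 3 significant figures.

1300 min

Plated area = 2 × 21.6 × 16.4 = 708.5 cm²
Volume = 708.5 × 33.1×10⁻⁴ cm = 2.345 cm³
m(Ni) = 2.345 × 8.90 = 20.87 g
n(Ni) = 20.87 / 58.69 = 0.3556 mol; n(e⁻) = 2 × 0.3556 = 0.7112 mol
Q = 0.7112 × 96500 = 68630 C
t = 68630 / 0.880 = 77990 s = 1300 min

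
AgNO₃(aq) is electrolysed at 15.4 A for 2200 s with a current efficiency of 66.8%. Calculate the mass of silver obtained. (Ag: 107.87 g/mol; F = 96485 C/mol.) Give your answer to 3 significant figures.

25.3 g

Q = 15.4 × 2200 = 33880 C
n(e⁻) = 33880 / 96485 = 0.3511 mol
Ag⁺ + e⁻ → Ag, so theoretical m(Ag) = 0.3511 × 107.87 = 37.87 g
Actual mass = 66.8% × 37.87 = 25.3 g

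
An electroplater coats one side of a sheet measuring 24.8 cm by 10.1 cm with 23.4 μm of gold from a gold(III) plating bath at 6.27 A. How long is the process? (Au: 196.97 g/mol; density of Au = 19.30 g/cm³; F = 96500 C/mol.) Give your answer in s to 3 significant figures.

Plated area = 24.8 × 10.1 = 250.5 cm²
Volume = 250.5 × 23.4×10⁻⁴ cm = 0.5862 cm³
m(Au) = 0.5862 × 19.30 = 11.31 g
n(Au) = 11.31 / 196.97 = 0.05742 mol; n(e⁻) = 3 × 0.05742 = 0.1723 mol
Q = 0.1723 × 96500 = 16630 C
t = 16630 / 6.27 = 2652 s

2650 s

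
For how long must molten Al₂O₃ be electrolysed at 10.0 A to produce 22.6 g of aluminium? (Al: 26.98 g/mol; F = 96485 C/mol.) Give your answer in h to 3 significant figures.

6.74 h

n(Al) = 22.6 / 26.98 = 0.8377 mol
Al³⁺ + 3e⁻ → Al, so n(e⁻) = 3 × 0.8377 = 2.513 mol
Q = 2.513 × 96485 = 2.425×10^5 C
t = Q / I = 2.425×10^5 / 10.0 = 24250 s = 6.74 h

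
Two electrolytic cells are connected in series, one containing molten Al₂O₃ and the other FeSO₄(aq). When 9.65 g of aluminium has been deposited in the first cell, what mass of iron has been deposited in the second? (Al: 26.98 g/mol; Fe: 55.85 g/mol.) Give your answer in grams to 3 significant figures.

n(Al) = 9.65 / 26.98 = 0.3577 mol
Al³⁺ + 3e⁻ → Al, so n(e⁻) = 3 × 0.3577 = 1.073 mol
In series, the same 1.073 mol of electrons flows through the second cell.
Fe²⁺ + 2e⁻ → Fe, so n(Fe) = 1.073 / 2 = 0.5365 mol
m(Fe) = 0.5365 × 55.85 = 30.0 g

30.0 g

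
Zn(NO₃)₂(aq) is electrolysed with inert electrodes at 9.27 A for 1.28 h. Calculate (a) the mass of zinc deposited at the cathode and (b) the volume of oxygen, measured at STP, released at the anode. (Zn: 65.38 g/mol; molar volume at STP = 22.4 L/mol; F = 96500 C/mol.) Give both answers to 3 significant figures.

Q = 9.27 × 4608 = 42720 C; n(e⁻) = 42720 / 96500 = 0.4427 mol
Cathode: Zn²⁺ + 2e⁻ → Zn → n(Zn) = 0.4427/2 = 0.2214 mol → 14.5 g
Anode: 2H₂O → O₂ + 4H⁺ + 4e⁻ → n(O₂) = 0.4427/4 = 0.1107 mol → 2.48 L

14.5 g Zn; 2.48 L O₂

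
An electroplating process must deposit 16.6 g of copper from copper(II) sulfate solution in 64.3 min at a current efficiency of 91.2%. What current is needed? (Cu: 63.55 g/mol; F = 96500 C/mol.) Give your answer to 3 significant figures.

n(Cu) = 16.6 / 63.55 = 0.2612 mol
Cu²⁺ + 2e⁻ → Cu, so n(e⁻) = 2 × 0.2612 = 0.5224 mol
Q = 0.5224 × 96500 / 0.912 = 55280 C
I = Q / t = 55280 / 3858 s = 14.3 A

14.3 A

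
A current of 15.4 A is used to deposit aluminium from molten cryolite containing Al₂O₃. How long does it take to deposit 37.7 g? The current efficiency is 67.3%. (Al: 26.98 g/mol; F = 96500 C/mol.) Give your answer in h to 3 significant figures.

n(Al) = 37.7 / 26.98 = 1.397 mol
Al³⁺ + 3e⁻ → Al, so n(e⁻) = 3 × 1.397 = 4.191 mol
Q = 4.191 × 96500 / 0.673 = 6.009×10^5 C
t = Q / I = 6.009×10^5 / 15.4 = 39020 s = 10.8 h

10.8 h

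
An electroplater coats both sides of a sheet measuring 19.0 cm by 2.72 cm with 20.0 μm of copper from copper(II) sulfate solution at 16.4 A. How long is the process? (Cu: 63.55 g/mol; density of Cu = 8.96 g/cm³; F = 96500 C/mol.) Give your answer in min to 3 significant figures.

Plated area = 2 × 19.0 × 2.72 = 103.4 cm²
Volume = 103.4 × 20.0×10⁻⁴ cm = 0.2068 cm³
m(Cu) = 0.2068 × 8.96 = 1.853 g
n(Cu) = 1.853 / 63.55 = 0.02916 mol; n(e⁻) = 2 × 0.02916 = 0.05832 mol
Q = 0.05832 × 96500 = 5628 C
t = 5628 / 16.4 = 343.2 s = 5.72 min

5.72 min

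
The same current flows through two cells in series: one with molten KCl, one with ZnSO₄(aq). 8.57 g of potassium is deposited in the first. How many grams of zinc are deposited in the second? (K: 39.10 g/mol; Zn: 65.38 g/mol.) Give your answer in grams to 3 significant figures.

7.17 g

n(K) = 8.57 / 39.10 = 0.2192 mol
K⁺ + e⁻ → K, so n(e⁻) = 0.2192 mol
The cells are in series, so the same charge (and hence the same n(e⁻) = 0.2192 mol) passes through both.
Zn²⁺ + 2e⁻ → Zn, so n(Zn) = 0.2192 / 2 = 0.1096 mol
m(Zn) = 0.1096 × 65.38 = 7.17 g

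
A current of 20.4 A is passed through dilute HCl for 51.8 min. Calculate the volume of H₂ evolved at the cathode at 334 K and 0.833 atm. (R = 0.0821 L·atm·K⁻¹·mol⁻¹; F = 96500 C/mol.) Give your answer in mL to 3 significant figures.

10800 mL

Charge passed = 20.4 × 3108 = 63400 C
Moles of electrons = 63400 / 96500 = 0.6570 mol
2H⁺ + 2e⁻ → H₂, so n(H₂) = 0.6570 / 2 = 0.3285 mol
V = nRT/P = 0.3285 × 0.0821 × 334 / 0.833 = 10.81 L
= 10800 mL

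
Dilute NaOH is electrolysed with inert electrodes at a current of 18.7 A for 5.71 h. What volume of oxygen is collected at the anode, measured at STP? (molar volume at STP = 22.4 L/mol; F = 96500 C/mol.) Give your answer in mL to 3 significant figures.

22300 mL

Q = 18.7 A × 20556 s = 3.844×10^5 C
Moles of electrons = 3.844×10^5 / 96500 = 3.983 mol
2H₂O → O₂ + 4H⁺ + 4e⁻, so n(O₂) = 3.983 / 4 = 0.9958 mol
V = 0.9958 × 22.4 = 22.31 L
= 22300 mL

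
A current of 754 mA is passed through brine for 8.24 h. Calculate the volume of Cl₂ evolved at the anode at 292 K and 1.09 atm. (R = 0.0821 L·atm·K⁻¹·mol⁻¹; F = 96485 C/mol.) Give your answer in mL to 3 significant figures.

Q = It = 0.754 × 29664 = 22370 C
n(e⁻) = 22370 / 96485 = 0.2318 mol
2Cl⁻ → Cl₂ + 2e⁻, so n(Cl₂) = 0.2318 / 2 = 0.1159 mol
V = nRT/P = 0.1159 × 0.0821 × 292 / 1.09 = 2.549 L
= 2550 mL

2550 mL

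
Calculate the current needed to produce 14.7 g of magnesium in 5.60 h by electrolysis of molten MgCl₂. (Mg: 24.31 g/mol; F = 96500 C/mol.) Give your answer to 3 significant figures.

n(Mg) = 14.7 / 24.31 = 0.6047 mol
Mg²⁺ + 2e⁻ → Mg, so n(e⁻) = 2 × 0.6047 = 1.209 mol
Q = 1.209 × 96500 = 1.167×10^5 C
I = Q / t = 1.167×10^5 / 20160 s = 5.79 A

5.79 A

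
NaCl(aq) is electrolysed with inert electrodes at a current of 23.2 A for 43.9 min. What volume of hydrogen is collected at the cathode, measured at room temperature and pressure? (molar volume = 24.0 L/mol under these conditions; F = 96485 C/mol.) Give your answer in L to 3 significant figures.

Q = 23.2 A × 2634 s = 61110 C
Moles of electrons = 61110 / 96485 = 0.6334 mol
2H⁺ + 2e⁻ → H₂, so n(H₂) = 0.6334 / 2 = 0.3167 mol
V = 0.3167 × 24.0 = 7.601 L

7.60 L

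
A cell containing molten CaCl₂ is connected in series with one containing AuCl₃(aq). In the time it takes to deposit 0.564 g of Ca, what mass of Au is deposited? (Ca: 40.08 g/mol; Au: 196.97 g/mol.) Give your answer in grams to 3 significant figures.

n(Ca) = 0.564 / 40.08 = 0.01407 mol
Ca²⁺ + 2e⁻ → Ca, so n(e⁻) = 2 × 0.01407 = 0.02814 mol
Same current for the same time ⇒ same n(e⁻) = 0.02814 mol in both cells.
Au³⁺ + 3e⁻ → Au, so n(Au) = 0.02814 / 3 = 0.009380 mol
m(Au) = 0.009380 × 196.97 = 1.85 g

1.85 g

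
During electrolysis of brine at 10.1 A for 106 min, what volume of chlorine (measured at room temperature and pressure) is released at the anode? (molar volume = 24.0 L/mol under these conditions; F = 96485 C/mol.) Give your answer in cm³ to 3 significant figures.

7990 cm³

Charge passed = 10.1 × 6360 = 64240 C
n(e⁻) = Q/F = 64240/96485 = 0.6658 mol
2Cl⁻ → Cl₂ + 2e⁻, so n(Cl₂) = 0.6658 / 2 = 0.3329 mol
V = 0.3329 × 24.0 = 7.990 L
= 7990 cm³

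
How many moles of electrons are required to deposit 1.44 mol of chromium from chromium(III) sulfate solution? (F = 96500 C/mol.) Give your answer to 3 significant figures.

Cr³⁺ + 3e⁻ → Cr, so n(e⁻) = 3 × 1.44 = 4.320 mol

4.32 mol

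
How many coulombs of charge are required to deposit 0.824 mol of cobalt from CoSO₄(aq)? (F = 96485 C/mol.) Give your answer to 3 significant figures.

1.59×10^5 C

Co²⁺ + 2e⁻ → Co, so n(e⁻) = 2 × 0.824 = 1.648 mol
Q = 1.648 × 96485 = 1.590×10^5 C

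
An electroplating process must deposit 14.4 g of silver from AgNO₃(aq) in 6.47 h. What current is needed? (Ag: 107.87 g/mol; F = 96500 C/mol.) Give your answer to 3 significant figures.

0.553 A

n(Ag) = 14.4 / 107.87 = 0.1335 mol
Ag⁺ + e⁻ → Ag, so n(e⁻) = 0.1335 mol
Q = 0.1335 × 96500 = 12880 C
I = Q / t = 12880 / 23292 s = 0.553 A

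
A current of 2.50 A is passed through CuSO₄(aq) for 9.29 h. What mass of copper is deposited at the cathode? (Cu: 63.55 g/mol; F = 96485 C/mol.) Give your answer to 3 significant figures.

Q = 2.50 A × 33444 s = 83610 C
n(e⁻) = 83610 / 96485 = 0.8666 mol
Cu²⁺ + 2e⁻ → Cu, so n(Cu) = 0.8666 / 2 = 0.4333 mol
m = 0.4333 × 63.55 = 27.5 g

27.5 g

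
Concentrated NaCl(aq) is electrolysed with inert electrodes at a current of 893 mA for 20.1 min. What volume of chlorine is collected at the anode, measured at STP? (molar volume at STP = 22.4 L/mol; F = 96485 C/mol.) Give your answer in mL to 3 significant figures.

125 mL

Q = It = 0.893 × 1206 = 1077 C
n(e⁻) = Q/F = 1077/96485 = 0.01116 mol
2Cl⁻ → Cl₂ + 2e⁻, so n(Cl₂) = 0.01116 / 2 = 0.005580 mol
V = 0.005580 × 22.4 = 0.1250 L
= 125 mL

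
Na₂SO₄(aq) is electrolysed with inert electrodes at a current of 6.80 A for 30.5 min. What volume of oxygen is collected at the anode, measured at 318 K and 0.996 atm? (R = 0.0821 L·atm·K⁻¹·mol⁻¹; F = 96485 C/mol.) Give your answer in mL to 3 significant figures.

Charge passed = 6.80 × 1830 = 12440 C
n(e⁻) = 12440 / 96485 = 0.1289 mol
2H₂O → O₂ + 4H⁺ + 4e⁻, so n(O₂) = 0.1289 / 4 = 0.03223 mol
V = nRT/P = 0.03223 × 0.0821 × 318 / 0.996 = 0.8448 L
= 845 mL

845 mL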